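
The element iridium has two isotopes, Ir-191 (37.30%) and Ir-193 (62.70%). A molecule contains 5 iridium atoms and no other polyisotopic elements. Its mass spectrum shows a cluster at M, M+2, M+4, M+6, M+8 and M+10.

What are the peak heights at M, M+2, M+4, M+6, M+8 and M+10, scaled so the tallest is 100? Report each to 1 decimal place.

Expanding (0.3730 + 0.6270)^5:
P(M) = 0.3730^5 = 0.007220
P(M+2) = 5 × 0.3730^4 × 0.6270^1 = 0.060684
P(M+4) = 10 × 0.3730^3 × 0.6270^2 = 0.204015
P(M+6) = 10 × 0.3730^2 × 0.6270^3 = 0.342942
P(M+8) = 5 × 0.3730^1 × 0.6270^4 = 0.288237
P(M+10) = 0.6270^5 = 0.096903
The M+6 peak is largest (0.342942); scaling to 100 gives 2.1 : 17.7 : 59.5 : 100.0 : 84.0 : 28.3.

2.1 : 17.7 : 59.5 : 100.0 : 84.0 : 28.3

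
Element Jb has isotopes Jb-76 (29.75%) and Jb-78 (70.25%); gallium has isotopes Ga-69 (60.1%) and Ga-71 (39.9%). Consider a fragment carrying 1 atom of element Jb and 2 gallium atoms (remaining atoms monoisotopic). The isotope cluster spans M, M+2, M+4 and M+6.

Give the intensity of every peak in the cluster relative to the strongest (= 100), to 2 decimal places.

Element Jb pattern (n=1): 0.2975 : 0.7025
Gallium pattern (n=2): 0.361201 : 0.479598 : 0.159201
Convolve the two distributions (both contribute in 2-u steps):
  M: 0.2975×0.361201 = 0.107457
  M+2: 0.2975×0.479598 + 0.7025×0.361201 = 0.396424
  M+4: 0.2975×0.159201 + 0.7025×0.479598 = 0.384280
  M+6: 0.7025×0.159201 = 0.111839
Scale to base peak (0.396424) = 100: 27.11 : 100.00 : 96.94 : 28.21

27.11 : 100.00 : 96.94 : 28.21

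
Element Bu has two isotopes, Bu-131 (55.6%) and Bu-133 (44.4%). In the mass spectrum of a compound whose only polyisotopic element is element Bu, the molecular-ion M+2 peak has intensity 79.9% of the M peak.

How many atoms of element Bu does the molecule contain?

1

With n Bu atoms, P(M+2)/P(M) = C(n,1)·p^(n−1)q / p^n = n·q/p = n · 0.444/0.556.
n = 0.799 × 0.556/0.444 = 1.00 ≈ 1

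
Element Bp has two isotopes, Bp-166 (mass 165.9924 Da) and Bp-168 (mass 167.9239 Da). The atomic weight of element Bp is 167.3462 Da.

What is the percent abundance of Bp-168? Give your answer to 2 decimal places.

70.09%

Writing the weighted mean with unknown fraction x of Bp-166:
165.9924·x + 167.9239·(1 − x) = 167.3462
(165.9924 − 167.9239)·x = 167.3462 − 167.9239
x = -0.5777 / -1.9315 = 0.29909 → 29.91% Bp-166, 70.09% Bp-168.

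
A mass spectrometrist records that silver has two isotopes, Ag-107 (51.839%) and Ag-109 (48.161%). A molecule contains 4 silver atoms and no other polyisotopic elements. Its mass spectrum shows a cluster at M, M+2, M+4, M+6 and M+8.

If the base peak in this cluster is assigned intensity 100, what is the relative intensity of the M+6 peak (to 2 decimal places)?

Binomial terms of (0.51839 + 0.48161)^4: M 0.0722, M+2 0.2684, M+4 0.3740, M+6 0.2316, M+8 0.0538 → M+4 is the base peak.
P(M+4) = C(4,2) × 0.51839^2 × 0.48161^2 = 6 × 0.26872819 × 0.23194819 = 0.373986 (base)
P(M+6) = C(4,3) × 0.51839^1 × 0.48161^3 = 4 × 0.51839 × 0.11170857 = 0.231634
Relative intensity = 0.231634 / 0.373986 × 100 = 61.94

61.94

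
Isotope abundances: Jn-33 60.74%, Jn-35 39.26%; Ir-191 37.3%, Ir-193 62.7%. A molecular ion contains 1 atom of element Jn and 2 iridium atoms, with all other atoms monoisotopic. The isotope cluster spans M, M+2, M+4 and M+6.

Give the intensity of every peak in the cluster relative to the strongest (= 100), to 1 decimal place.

20.0 : 80.2 : 100.0 : 36.5

Element Jn pattern (n=1): 0.6074 : 0.3926
Iridium pattern (n=2): 0.139129 : 0.467742 : 0.393129
Convolve the two distributions (both contribute in 2-u steps):
  M: 0.6074×0.139129 = 0.084507
  M+2: 0.6074×0.467742 + 0.3926×0.139129 = 0.338729
  M+4: 0.6074×0.393129 + 0.3926×0.467742 = 0.422422
  M+6: 0.3926×0.393129 = 0.154342
Scale to base peak (0.422422) = 100: 20.0 : 80.2 : 100.0 : 36.5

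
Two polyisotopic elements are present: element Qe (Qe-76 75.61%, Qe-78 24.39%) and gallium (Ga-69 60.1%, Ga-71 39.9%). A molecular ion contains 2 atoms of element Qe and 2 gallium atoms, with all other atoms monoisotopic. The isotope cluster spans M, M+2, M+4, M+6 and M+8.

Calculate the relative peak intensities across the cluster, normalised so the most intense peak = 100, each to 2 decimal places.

50.69 : 100.00 : 71.03 : 21.42 : 2.32

Element Qe pattern (n=2): 0.57168721 : 0.36882558 : 0.05948721
Gallium pattern (n=2): 0.361201 : 0.479598 : 0.159201
Convolve the two distributions (both contribute in 2-u steps):
  M: 0.57168721×0.361201 = 0.206494
  M+2: 0.57168721×0.479598 + 0.36882558×0.361201 = 0.407400
  M+4: 0.57168721×0.159201 + 0.36882558×0.479598 + 0.05948721×0.361201 = 0.289388
  M+6: 0.36882558×0.159201 + 0.05948721×0.479598 = 0.087247
  M+8: 0.05948721×0.159201 = 0.009470
Scale to base peak (0.407400) = 100: 50.69 : 100.00 : 71.03 : 21.42 : 2.32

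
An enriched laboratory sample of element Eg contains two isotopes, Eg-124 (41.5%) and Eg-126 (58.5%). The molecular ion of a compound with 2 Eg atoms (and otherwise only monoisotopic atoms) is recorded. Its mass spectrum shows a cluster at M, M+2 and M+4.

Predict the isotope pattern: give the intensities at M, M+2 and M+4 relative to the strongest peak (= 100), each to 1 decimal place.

The 2 Eg atoms are independent, so intensities follow the terms of (0.415 + 0.585)^2.
P(M) = 0.415^2 = 0.172225
P(M+2) = 2 × 0.415^1 × 0.585^1 = 0.485550
P(M+4) = 0.585^2 = 0.342225
The M+2 peak is largest (0.485550); scaling to 100 gives 35.5 : 100.0 : 70.5.

35.5 : 100.0 : 70.5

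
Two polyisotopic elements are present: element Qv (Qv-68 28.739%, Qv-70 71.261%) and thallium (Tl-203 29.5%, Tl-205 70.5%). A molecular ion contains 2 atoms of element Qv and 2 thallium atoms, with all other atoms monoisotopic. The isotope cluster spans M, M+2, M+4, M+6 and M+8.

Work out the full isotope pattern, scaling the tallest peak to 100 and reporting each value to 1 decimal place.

1.7 : 16.9 : 61.6 : 100.0 : 60.8

Element Qv pattern (n=2): 0.08259301 : 0.40959398 : 0.50781301
Thallium pattern (n=2): 0.087025 : 0.41595 : 0.497025
Convolve the two distributions (both contribute in 2-u steps):
  M: 0.08259301×0.087025 = 0.007188
  M+2: 0.08259301×0.41595 + 0.40959398×0.087025 = 0.069999
  M+4: 0.08259301×0.497025 + 0.40959398×0.41595 + 0.50781301×0.087025 = 0.255614
  M+6: 0.40959398×0.497025 + 0.50781301×0.41595 = 0.414803
  M+8: 0.50781301×0.497025 = 0.252396
Scale to base peak (0.414803) = 100: 1.7 : 16.9 : 61.6 : 100.0 : 60.8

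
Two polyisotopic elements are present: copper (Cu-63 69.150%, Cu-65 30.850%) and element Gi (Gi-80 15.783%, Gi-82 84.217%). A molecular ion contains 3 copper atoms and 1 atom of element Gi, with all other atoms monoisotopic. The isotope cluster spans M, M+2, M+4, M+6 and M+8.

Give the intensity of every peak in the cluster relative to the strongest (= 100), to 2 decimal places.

12.92 : 86.25 : 100.00 : 42.32 : 6.12

Copper pattern (n=3): 0.33065611 : 0.44254842 : 0.19743483 : 0.02936064
Element Gi pattern (n=1): 0.15783 : 0.84217
Convolve the two distributions (both contribute in 2-u steps):
  M: 0.33065611×0.15783 = 0.052187
  M+2: 0.33065611×0.84217 + 0.44254842×0.15783 = 0.348316
  M+4: 0.44254842×0.84217 + 0.19743483×0.15783 = 0.403862
  M+6: 0.19743483×0.84217 + 0.02936064×0.15783 = 0.170908
  M+8: 0.02936064×0.84217 = 0.024727
Scale to base peak (0.403862) = 100: 12.92 : 86.25 : 100.00 : 42.32 : 6.12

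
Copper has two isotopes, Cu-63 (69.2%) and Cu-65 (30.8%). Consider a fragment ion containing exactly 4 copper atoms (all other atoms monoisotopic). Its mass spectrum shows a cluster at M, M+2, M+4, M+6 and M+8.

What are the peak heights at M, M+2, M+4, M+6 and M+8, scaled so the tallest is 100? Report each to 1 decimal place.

The 4 Cu atoms are independent, so intensities follow the terms of (0.692 + 0.308)^4.
P(M) = 0.692^4 = 0.229311
P(M+2) = 4 × 0.692^3 × 0.308^1 = 0.408253
P(M+4) = 6 × 0.692^2 × 0.308^2 = 0.272562
P(M+6) = 4 × 0.692^1 × 0.308^3 = 0.080876
P(M+8) = 0.308^4 = 0.008999
The M+2 peak is largest (0.408253); scaling to 100 gives 56.2 : 100.0 : 66.8 : 19.8 : 2.2.

56.2 : 100.0 : 66.8 : 19.8 : 2.2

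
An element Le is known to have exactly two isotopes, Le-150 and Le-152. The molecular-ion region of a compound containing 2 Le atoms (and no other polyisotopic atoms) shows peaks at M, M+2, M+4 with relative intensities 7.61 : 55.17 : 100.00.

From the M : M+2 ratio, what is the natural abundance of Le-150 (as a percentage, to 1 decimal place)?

21.6%

Write p for the Le-150 fraction. I(M+2)/I(M) = [C(2,1)·p^1·(1−p)] / p^2 = 2·(1−p)/p = 55.17/7.61 = 7.2497
(1−p)/p = 7.2497/2 = 3.6248  ⇒  p = 1/(1 + 3.6248) = 0.2162
Le-150: 21.6%, Le-152: 78.4%.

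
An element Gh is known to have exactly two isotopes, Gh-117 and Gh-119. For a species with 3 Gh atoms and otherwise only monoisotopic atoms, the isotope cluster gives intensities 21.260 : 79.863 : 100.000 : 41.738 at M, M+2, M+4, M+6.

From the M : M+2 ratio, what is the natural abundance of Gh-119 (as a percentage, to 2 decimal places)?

55.60%

Write p for the Gh-117 fraction. I(M+2)/I(M) = [C(3,1)·p^2·(1−p)] / p^3 = 3·(1−p)/p = 79.863/21.260 = 3.7565
(1−p)/p = 3.7565/3 = 1.2522  ⇒  p = 1/(1 + 1.2522) = 0.4440
Gh-117: 44.40%, Gh-119: 55.60%.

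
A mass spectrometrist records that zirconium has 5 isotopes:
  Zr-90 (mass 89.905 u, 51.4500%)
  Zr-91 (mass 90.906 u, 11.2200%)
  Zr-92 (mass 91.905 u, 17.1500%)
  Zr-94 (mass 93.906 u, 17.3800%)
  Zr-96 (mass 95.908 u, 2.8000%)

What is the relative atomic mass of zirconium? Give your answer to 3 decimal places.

91.224 u

The abundance-weighted mean is 0.514500 × 89.905 + 0.112200 × 90.906 + 0.171500 × 91.905 + 0.173800 × 93.906 + 0.028000 × 95.908
= 46.2561 + 10.1997 + 15.7617 + 16.3209 + 2.6854 = 91.2238 u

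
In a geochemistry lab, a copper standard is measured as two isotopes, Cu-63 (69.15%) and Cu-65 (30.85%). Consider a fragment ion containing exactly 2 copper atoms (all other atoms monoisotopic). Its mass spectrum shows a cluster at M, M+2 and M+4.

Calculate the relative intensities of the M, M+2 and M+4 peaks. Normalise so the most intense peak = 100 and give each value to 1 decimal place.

100.0 : 89.2 : 19.9

Each Cu atom is independently Cu-63 (p = 0.6915) or Cu-65 (q = 0.3085); the cluster is the binomial expansion (p + q)^2.
P(M) = 0.6915^2 = 0.478172
P(M+2) = 2 × 0.6915^1 × 0.3085^1 = 0.426656
P(M+4) = 0.3085^2 = 0.095172
The M peak is largest (0.478172); scaling to 100 gives 100.0 : 89.2 : 19.9.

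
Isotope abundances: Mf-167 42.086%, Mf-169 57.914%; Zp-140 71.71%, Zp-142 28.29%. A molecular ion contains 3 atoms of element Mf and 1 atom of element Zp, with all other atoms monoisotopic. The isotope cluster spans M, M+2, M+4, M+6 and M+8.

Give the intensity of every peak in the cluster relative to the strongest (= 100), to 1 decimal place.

13.7 : 61.9 : 100.0 : 66.3 : 14.1

Element Mf pattern (n=3): 0.07454404 : 0.30773729 : 0.4234733 : 0.19424537
Element Zp pattern (n=1): 0.7171 : 0.2829
Convolve the two distributions (both contribute in 2-u steps):
  M: 0.07454404×0.7171 = 0.053456
  M+2: 0.07454404×0.2829 + 0.30773729×0.7171 = 0.241767
  M+4: 0.30773729×0.2829 + 0.4234733×0.7171 = 0.390732
  M+6: 0.4234733×0.2829 + 0.19424537×0.7171 = 0.259094
  M+8: 0.19424537×0.2829 = 0.054952
Scale to base peak (0.390732) = 100: 13.7 : 61.9 : 100.0 : 66.3 : 14.1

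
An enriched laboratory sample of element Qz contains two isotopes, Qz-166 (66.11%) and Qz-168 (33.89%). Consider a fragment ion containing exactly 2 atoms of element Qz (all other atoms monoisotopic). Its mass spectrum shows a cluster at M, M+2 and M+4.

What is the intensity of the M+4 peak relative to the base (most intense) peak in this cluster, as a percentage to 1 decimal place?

Term probabilities: M 0.4371, M+2 0.4481, M+4 0.1149. Base peak = M+2.
P(M+2) = C(2,1) × 0.6611^1 × 0.3389^1 = 2 × 0.6611 × 0.3389 = 0.448094 (base)
P(M+4) = C(2,2) × 0.6611^0 × 0.3389^2 = 1 × 1.0000 × 0.11485321 = 0.114853
Relative intensity = 0.114853 / 0.448094 × 100 = 25.6

25.6%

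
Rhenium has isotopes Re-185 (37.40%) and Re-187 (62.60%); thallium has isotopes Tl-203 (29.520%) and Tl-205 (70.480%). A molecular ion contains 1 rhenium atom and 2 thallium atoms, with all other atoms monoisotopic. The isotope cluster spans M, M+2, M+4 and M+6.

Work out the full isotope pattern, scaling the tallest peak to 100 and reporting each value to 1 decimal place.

7.3 : 47.1 : 100.0 : 69.7

Rhenium pattern (n=1): 0.3740 : 0.6260
Thallium pattern (n=2): 0.08714304 : 0.41611392 : 0.49674304
Convolve the two distributions (both contribute in 2-u steps):
  M: 0.3740×0.08714304 = 0.032591
  M+2: 0.3740×0.41611392 + 0.6260×0.08714304 = 0.210178
  M+4: 0.3740×0.49674304 + 0.6260×0.41611392 = 0.446269
  M+6: 0.6260×0.49674304 = 0.310961
Scale to base peak (0.446269) = 100: 7.3 : 47.1 : 100.0 : 69.7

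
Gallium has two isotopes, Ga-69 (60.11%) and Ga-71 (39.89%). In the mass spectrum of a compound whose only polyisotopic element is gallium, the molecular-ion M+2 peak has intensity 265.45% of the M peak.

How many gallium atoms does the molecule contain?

4

The M+2/M ratio from n Ga atoms is n · q/p = n · 0.3989/0.6011.
n = 2.6545 × 0.6011/0.3989 = 4.00 ≈ 4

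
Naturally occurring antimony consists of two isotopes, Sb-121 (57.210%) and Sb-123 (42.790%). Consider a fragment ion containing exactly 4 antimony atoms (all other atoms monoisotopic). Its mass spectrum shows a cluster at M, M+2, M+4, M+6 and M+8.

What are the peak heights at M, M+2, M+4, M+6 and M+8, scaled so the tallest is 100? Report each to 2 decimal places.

Each Sb atom is independently Sb-121 (p = 0.57210) or Sb-123 (q = 0.42790); the cluster is the binomial expansion (p + q)^4.
P(M) = 0.57210^4 = 0.107124
P(M+2) = 4 × 0.57210^3 × 0.42790^1 = 0.320493
P(M+4) = 6 × 0.57210^2 × 0.42790^2 = 0.359567
P(M+6) = 4 × 0.57210^1 × 0.42790^3 = 0.179291
P(M+8) = 0.42790^4 = 0.033525
The M+4 peak is largest (0.359567); scaling to 100 gives 29.79 : 89.13 : 100.00 : 49.86 : 9.32.

29.79 : 89.13 : 100.00 : 49.86 : 9.32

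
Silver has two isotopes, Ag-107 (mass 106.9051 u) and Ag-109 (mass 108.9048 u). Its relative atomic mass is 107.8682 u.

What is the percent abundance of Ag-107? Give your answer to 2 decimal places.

51.84%

Let x be the fractional abundance of Ag-107; then Ag-109 has abundance 1 − x.
106.9051·x + 108.9048·(1 − x) = 107.8682
(106.9051 − 108.9048)·x = 107.8682 − 108.9048
x = -1.0366 / -1.9997 = 0.51838 → 51.84% Ag-107, 48.16% Ag-109.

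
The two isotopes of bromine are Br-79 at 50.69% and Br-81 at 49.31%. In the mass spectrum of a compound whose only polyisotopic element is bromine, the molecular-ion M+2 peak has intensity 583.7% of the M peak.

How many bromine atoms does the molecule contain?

The M+2/M ratio from n Br atoms is n · q/p = n · 0.4931/0.5069.
n = 5.837 × 0.5069/0.4931 = 6.00 ≈ 6

6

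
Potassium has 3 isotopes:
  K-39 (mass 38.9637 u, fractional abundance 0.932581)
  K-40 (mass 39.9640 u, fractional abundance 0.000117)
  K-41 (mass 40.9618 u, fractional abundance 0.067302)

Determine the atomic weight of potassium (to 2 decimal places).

Ar = Σ fᵢ·mᵢ = 0.932581 × 38.9637 + 0.000117 × 39.9640 + 0.067302 × 40.9618
= 36.33681 + 0.00468 + 2.75681 = 39.09830 u

39.10 u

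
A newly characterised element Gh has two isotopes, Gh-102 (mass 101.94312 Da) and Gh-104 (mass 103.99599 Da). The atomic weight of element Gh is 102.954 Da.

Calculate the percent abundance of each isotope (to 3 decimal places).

Gh-102: 50.758%, Gh-104: 49.242%

Writing the weighted mean with unknown fraction x of Gh-102:
101.94312·x + 103.99599·(1 − x) = 102.954
(101.94312 − 103.99599)·x = 102.954 − 103.99599
x = -1.04199 / -2.05287 = 0.50758 → 50.758% Gh-102, 49.242% Gh-104.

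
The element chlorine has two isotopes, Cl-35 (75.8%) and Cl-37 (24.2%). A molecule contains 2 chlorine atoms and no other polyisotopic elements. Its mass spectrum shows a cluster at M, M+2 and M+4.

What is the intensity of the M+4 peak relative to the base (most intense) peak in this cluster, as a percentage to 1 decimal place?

10.2%

(0.758 + 0.242)^2 gives M 0.5746, M+2 0.3669, M+4 0.0586; the largest is M.
P(M) = C(2,0) × 0.758^2 × 0.242^0 = 1 × 0.574564 × 1.0000 = 0.574564 (base)
P(M+4) = C(2,2) × 0.758^0 × 0.242^2 = 1 × 1.0000 × 0.058564 = 0.058564
Relative intensity = 0.058564 / 0.574564 × 100 = 10.2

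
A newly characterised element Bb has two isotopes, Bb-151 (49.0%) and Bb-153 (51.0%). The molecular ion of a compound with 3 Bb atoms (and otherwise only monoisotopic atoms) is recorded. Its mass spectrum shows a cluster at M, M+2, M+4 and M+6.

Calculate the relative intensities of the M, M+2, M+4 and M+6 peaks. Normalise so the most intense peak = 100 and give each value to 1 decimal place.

The 3 Bb atoms are independent, so intensities follow the terms of (0.490 + 0.510)^3.
P(M) = 0.490^3 = 0.117649
P(M+2) = 3 × 0.490^2 × 0.510^1 = 0.367353
P(M+4) = 3 × 0.490^1 × 0.510^2 = 0.382347
P(M+6) = 0.510^3 = 0.132651
The M+4 peak is largest (0.382347); scaling to 100 gives 30.8 : 96.1 : 100.0 : 34.7.

30.8 : 96.1 : 100.0 : 34.7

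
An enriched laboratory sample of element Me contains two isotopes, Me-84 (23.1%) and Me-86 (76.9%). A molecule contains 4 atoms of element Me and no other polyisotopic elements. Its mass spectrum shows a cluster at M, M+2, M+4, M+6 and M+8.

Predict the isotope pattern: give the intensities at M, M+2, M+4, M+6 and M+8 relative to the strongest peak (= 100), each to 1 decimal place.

Each Me atom is independently Me-84 (p = 0.231) or Me-86 (q = 0.769); the cluster is the binomial expansion (p + q)^4.
P(M) = 0.231^4 = 0.002847
P(M+2) = 4 × 0.231^3 × 0.769^1 = 0.037916
P(M+4) = 6 × 0.231^2 × 0.769^2 = 0.189334
P(M+6) = 4 × 0.231^1 × 0.769^3 = 0.420195
P(M+8) = 0.769^4 = 0.349708
The M+6 peak is largest (0.420195); scaling to 100 gives 0.7 : 9.0 : 45.1 : 100.0 : 83.2.

0.7 : 9.0 : 45.1 : 100.0 : 83.2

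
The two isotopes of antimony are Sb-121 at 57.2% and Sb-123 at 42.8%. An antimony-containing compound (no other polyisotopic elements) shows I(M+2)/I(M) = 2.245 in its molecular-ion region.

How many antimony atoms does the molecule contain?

3

The M+2/M ratio from n Sb atoms is n · q/p = n · 0.428/0.572.
n = 2.245 × 0.572/0.428 = 3.00 ≈ 3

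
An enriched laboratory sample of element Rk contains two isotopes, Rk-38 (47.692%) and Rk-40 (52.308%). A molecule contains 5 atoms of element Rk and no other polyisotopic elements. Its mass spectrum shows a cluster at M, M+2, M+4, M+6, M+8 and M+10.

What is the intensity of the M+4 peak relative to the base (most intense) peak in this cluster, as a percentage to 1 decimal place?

91.2%

Binomial terms of (0.47692 + 0.52308)^5: M 0.0247, M+2 0.1353, M+4 0.2968, M+6 0.3255, M+8 0.1785, M+10 0.0392 → M+6 is the base peak.
P(M+6) = C(5,3) × 0.47692^2 × 0.52308^3 = 10 × 0.22745269 × 0.14312132 = 0.325533 (base)
P(M+4) = C(5,2) × 0.47692^3 × 0.52308^2 = 10 × 0.10847674 × 0.27361269 = 0.296806
Relative intensity = 0.296806 / 0.325533 × 100 = 91.2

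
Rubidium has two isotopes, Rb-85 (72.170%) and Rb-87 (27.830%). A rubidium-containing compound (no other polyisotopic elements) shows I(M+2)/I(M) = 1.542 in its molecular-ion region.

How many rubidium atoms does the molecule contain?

The M+2/M ratio from n Rb atoms is n · q/p = n · 0.27830/0.72170.
n = 1.542 × 0.72170/0.27830 = 4.00 ≈ 4

4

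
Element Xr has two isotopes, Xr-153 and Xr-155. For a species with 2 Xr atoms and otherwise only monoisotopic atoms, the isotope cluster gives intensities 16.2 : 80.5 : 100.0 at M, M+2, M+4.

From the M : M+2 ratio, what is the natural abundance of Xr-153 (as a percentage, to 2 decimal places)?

28.70%

Let p = fractional abundance of Xr-153. I(M+2)/I(M) = [C(2,1)·p^1·(1−p)] / p^2 = 2·(1−p)/p = 80.5/16.2 = 4.9691
(1−p)/p = 4.9691/2 = 2.4846  ⇒  p = 1/(1 + 2.4846) = 0.2870
Xr-153: 28.70%, Xr-155: 71.30%.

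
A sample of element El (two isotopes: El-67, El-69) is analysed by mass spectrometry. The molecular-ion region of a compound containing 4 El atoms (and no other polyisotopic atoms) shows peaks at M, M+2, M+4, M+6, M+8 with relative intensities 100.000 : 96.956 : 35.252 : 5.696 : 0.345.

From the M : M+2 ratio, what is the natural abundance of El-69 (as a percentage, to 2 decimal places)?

Write p for the El-67 fraction. I(M+2)/I(M) = [C(4,1)·p^3·(1−p)] / p^4 = 4·(1−p)/p = 96.956/100.000 = 0.9696
(1−p)/p = 0.9696/4 = 0.2424  ⇒  p = 1/(1 + 0.2424) = 0.8049
El-67: 80.49%, El-69: 19.51%.

19.51%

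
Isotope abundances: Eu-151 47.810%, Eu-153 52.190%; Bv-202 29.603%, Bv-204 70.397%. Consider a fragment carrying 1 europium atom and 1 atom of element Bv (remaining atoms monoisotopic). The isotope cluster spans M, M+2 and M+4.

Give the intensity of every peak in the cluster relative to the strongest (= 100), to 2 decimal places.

28.82 : 100.00 : 74.82

Europium pattern (n=1): 0.4781 : 0.5219
Element Bv pattern (n=1): 0.29603 : 0.70397
Convolve the two distributions (both contribute in 2-u steps):
  M: 0.4781×0.29603 = 0.141532
  M+2: 0.4781×0.70397 + 0.5219×0.29603 = 0.491066
  M+4: 0.5219×0.70397 = 0.367402
Scale to base peak (0.491066) = 100: 28.82 : 100.00 : 74.82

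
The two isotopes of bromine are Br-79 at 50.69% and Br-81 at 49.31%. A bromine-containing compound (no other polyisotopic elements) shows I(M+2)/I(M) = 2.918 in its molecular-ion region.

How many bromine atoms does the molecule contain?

The M+2/M ratio from n Br atoms is n · q/p = n · 0.4931/0.5069.
n = 2.918 × 0.5069/0.4931 = 3.00 ≈ 3

3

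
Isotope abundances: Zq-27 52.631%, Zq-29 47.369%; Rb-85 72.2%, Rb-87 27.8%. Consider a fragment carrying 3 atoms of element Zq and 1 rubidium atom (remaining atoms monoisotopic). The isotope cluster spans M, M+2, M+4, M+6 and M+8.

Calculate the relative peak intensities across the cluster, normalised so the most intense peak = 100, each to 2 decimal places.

28.82 : 88.91 : 100.00 : 47.98 : 8.09

Element Zq pattern (n=3): 0.14578904 : 0.39363954 : 0.35428381 : 0.10628761
Rubidium pattern (n=1): 0.7220 : 0.2780
Convolve the two distributions (both contribute in 2-u steps):
  M: 0.14578904×0.7220 = 0.105260
  M+2: 0.14578904×0.2780 + 0.39363954×0.7220 = 0.324737
  M+4: 0.39363954×0.2780 + 0.35428381×0.7220 = 0.365225
  M+6: 0.35428381×0.2780 + 0.10628761×0.7220 = 0.175231
  M+8: 0.10628761×0.2780 = 0.029548
Scale to base peak (0.365225) = 100: 28.82 : 88.91 : 100.00 : 47.98 : 8.09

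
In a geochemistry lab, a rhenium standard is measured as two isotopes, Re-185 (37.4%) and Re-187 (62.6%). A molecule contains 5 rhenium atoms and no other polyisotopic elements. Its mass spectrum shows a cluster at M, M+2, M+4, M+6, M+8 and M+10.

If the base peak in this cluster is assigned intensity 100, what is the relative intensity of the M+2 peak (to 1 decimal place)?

(0.374 + 0.626)^5 gives M 0.0073, M+2 0.0612, M+4 0.2050, M+6 0.3431, M+8 0.2872, M+10 0.0961; the largest is M+6.
P(M+6) = C(5,3) × 0.374^2 × 0.626^3 = 10 × 0.139876 × 0.24531438 = 0.343136 (base)
P(M+2) = C(5,1) × 0.374^4 × 0.626^1 = 5 × 0.0195653 × 0.6260 = 0.061239
Relative intensity = 0.061239 / 0.343136 × 100 = 17.8

17.8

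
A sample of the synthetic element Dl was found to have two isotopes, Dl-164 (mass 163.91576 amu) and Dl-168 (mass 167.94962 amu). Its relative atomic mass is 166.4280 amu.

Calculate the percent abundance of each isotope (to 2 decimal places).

With x = fraction of Dl-164 (so Dl-168 is 1 − x):
163.91576·x + 167.94962·(1 − x) = 166.4280
(163.91576 − 167.94962)·x = 166.4280 − 167.94962
x = -1.52162 / -4.03386 = 0.37721 → 37.72% Dl-164, 62.28% Dl-168.

Dl-164: 37.72%, Dl-168: 62.28%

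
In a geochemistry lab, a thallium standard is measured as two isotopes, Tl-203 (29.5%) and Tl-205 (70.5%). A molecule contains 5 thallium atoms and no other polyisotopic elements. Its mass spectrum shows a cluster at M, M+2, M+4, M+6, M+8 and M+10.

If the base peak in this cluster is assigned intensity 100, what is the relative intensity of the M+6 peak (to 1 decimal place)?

83.7

Term probabilities: M 0.0022, M+2 0.0267, M+4 0.1276, M+6 0.3049, M+8 0.3644, M+10 0.1742. Base peak = M+8.
P(M+8) = C(5,4) × 0.295^1 × 0.705^4 = 5 × 0.2950 × 0.24703385 = 0.364375 (base)
P(M+6) = C(5,3) × 0.295^2 × 0.705^3 = 10 × 0.087025 × 0.35040263 = 0.304938
Relative intensity = 0.304938 / 0.364375 × 100 = 83.7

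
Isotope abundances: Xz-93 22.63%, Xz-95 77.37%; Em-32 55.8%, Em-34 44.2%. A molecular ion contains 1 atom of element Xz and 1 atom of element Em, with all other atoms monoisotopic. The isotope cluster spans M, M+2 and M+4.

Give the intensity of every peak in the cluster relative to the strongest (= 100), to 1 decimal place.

23.7 : 100.0 : 64.3

Element Xz pattern (n=1): 0.2263 : 0.7737
Element Em pattern (n=1): 0.5580 : 0.4420
Convolve the two distributions (both contribute in 2-u steps):
  M: 0.2263×0.5580 = 0.126275
  M+2: 0.2263×0.4420 + 0.7737×0.5580 = 0.531749
  M+4: 0.7737×0.4420 = 0.341975
Scale to base peak (0.531749) = 100: 23.7 : 100.0 : 64.3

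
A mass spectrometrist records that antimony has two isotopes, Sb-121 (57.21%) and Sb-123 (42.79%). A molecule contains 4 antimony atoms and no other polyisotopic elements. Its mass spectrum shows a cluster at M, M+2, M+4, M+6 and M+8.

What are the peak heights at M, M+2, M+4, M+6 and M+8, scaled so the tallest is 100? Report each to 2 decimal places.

29.79 : 89.13 : 100.00 : 49.86 : 9.32

Expanding (0.5721 + 0.4279)^4:
P(M) = 0.5721^4 = 0.107124
P(M+2) = 4 × 0.5721^3 × 0.4279^1 = 0.320493
P(M+4) = 6 × 0.5721^2 × 0.4279^2 = 0.359567
P(M+6) = 4 × 0.5721^1 × 0.4279^3 = 0.179291
P(M+8) = 0.4279^4 = 0.033525
The M+4 peak is largest (0.359567); scaling to 100 gives 29.79 : 89.13 : 100.00 : 49.86 : 9.32.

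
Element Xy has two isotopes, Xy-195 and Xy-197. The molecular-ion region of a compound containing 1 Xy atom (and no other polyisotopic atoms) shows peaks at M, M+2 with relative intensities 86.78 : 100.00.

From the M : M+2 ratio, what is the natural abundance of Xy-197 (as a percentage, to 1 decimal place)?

53.5%

Write p for the Xy-195 fraction. I(M+2)/I(M) = [C(1,1)·p^0·(1−p)] / p^1 = 1·(1−p)/p = 100.00/86.78 = 1.1523
(1−p)/p = 1.1523/1 = 1.1523  ⇒  p = 1/(1 + 1.1523) = 0.4646
Xy-195: 46.5%, Xy-197: 53.5%.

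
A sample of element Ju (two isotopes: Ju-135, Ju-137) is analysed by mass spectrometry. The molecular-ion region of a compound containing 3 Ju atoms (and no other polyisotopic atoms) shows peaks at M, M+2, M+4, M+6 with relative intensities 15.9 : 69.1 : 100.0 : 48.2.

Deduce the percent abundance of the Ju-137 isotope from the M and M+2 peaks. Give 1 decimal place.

59.2%

Let p = fractional abundance of Ju-135. I(M+2)/I(M) = [C(3,1)·p^2·(1−p)] / p^3 = 3·(1−p)/p = 69.1/15.9 = 4.3459
(1−p)/p = 4.3459/3 = 1.4486  ⇒  p = 1/(1 + 1.4486) = 0.4084
Ju-135: 40.8%, Ju-137: 59.2%.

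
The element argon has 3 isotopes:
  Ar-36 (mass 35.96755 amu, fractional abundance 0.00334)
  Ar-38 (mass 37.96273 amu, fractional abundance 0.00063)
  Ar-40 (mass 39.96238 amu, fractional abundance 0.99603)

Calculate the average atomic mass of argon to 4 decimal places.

39.9478 amu

Ar = Σ fᵢ·mᵢ = 0.00334 × 35.96755 + 0.00063 × 37.96273 + 0.99603 × 39.96238
= 0.120132 + 0.023917 + 39.803729 = 39.947778 amu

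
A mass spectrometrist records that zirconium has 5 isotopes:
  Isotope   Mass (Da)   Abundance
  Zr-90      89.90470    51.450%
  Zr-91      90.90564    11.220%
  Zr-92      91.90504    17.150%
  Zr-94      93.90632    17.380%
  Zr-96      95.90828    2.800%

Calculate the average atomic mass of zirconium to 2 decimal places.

Weight each isotope mass by its fractional abundance: 0.51450 × 89.90470 + 0.11220 × 90.90564 + 0.17150 × 91.90504 + 0.17380 × 93.90632 + 0.02800 × 95.90828
= 46.255968 + 10.199613 + 15.761714 + 16.320918 + 2.685432 = 91.223645 Da

91.22 Da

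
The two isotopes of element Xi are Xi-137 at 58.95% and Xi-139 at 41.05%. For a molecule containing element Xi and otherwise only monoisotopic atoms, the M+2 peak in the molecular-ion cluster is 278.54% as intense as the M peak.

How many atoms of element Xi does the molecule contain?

The M+2/M ratio from n Xi atoms is n · q/p = n · 0.4105/0.5895.
n = 2.7854 × 0.5895/0.4105 = 4.00 ≈ 4

4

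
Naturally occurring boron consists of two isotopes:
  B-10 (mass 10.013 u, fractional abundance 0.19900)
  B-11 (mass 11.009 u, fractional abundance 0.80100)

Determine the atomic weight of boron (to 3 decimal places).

Weight each isotope mass by its fractional abundance: 0.19900 × 10.013 + 0.80100 × 11.009
= 1.9926 + 8.8182 = 10.8108 u

10.811 u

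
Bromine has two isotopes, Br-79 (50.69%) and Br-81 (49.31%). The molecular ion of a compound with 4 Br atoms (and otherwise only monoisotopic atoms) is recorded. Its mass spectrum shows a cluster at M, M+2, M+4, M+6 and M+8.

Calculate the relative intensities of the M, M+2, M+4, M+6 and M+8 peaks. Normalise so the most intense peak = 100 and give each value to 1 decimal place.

17.6 : 68.5 : 100.0 : 64.9 : 15.8

Expanding (0.5069 + 0.4931)^4:
P(M) = 0.5069^4 = 0.066022
P(M+2) = 4 × 0.5069^3 × 0.4931^1 = 0.256899
P(M+4) = 6 × 0.5069^2 × 0.4931^2 = 0.374857
P(M+6) = 4 × 0.5069^1 × 0.4931^3 = 0.243101
P(M+8) = 0.4931^4 = 0.059121
The M+4 peak is largest (0.374857); scaling to 100 gives 17.6 : 68.5 : 100.0 : 64.9 : 15.8.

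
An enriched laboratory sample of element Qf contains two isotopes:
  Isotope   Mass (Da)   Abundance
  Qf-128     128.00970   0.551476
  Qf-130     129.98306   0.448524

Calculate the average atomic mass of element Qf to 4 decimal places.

Ar = Σ fᵢ·mᵢ = 0.551476 × 128.00970 + 0.448524 × 129.98306
= 70.594277 + 58.300522 = 128.894799 Da

128.8948 Da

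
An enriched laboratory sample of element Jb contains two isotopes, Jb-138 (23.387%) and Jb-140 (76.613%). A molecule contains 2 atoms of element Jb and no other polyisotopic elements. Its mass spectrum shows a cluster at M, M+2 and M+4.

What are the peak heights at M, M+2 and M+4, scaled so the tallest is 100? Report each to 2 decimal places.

9.32 : 61.05 : 100.00

Expanding (0.23387 + 0.76613)^2:
P(M) = 0.23387^2 = 0.054695
P(M+2) = 2 × 0.23387^1 × 0.76613^1 = 0.358350
P(M+4) = 0.76613^2 = 0.586955
The M+4 peak is largest (0.586955); scaling to 100 gives 9.32 : 61.05 : 100.00.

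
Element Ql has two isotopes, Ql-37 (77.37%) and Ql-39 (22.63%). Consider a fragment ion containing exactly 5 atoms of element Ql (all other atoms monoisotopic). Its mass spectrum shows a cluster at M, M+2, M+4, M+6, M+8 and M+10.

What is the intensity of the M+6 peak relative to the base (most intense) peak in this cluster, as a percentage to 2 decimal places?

17.11%

Binomial terms of (0.7737 + 0.2263)^5: M 0.2772, M+2 0.4055, M+4 0.2372, M+6 0.0694, M+8 0.0101, M+10 0.0006 → M+2 is the base peak.
P(M+2) = C(5,1) × 0.7737^4 × 0.2263^1 = 5 × 0.35833596 × 0.2263 = 0.405457 (base)
P(M+6) = C(5,3) × 0.7737^2 × 0.2263^3 = 10 × 0.59861169 × 0.01158921 = 0.069374
Relative intensity = 0.069374 / 0.405457 × 100 = 17.11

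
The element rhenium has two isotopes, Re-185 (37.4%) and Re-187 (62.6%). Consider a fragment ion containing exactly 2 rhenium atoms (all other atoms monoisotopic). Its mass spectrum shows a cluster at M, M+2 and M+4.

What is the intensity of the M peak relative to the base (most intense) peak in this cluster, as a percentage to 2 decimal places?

(0.374 + 0.626)^2 gives M 0.1399, M+2 0.4682, M+4 0.3919; the largest is M+2.
P(M+2) = C(2,1) × 0.374^1 × 0.626^1 = 2 × 0.3740 × 0.6260 = 0.468248 (base)
P(M) = C(2,0) × 0.374^2 × 0.626^0 = 1 × 0.139876 × 1.0000 = 0.139876
Relative intensity = 0.139876 / 0.468248 × 100 = 29.87

29.87%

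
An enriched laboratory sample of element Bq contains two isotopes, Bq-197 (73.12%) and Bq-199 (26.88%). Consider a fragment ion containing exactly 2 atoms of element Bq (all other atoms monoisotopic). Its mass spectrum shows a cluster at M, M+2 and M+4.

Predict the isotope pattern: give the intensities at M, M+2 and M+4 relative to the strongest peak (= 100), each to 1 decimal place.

Each Bq atom is independently Bq-197 (p = 0.7312) or Bq-199 (q = 0.2688); the cluster is the binomial expansion (p + q)^2.
P(M) = 0.7312^2 = 0.534653
P(M+2) = 2 × 0.7312^1 × 0.2688^1 = 0.393093
P(M+4) = 0.2688^2 = 0.072253
The M peak is largest (0.534653); scaling to 100 gives 100.0 : 73.5 : 13.5.

100.0 : 73.5 : 13.5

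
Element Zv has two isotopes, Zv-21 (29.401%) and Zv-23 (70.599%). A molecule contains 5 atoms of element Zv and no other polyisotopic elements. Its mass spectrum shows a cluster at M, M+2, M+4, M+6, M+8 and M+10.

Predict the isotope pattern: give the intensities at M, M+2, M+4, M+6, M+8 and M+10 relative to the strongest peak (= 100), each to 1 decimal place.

0.6 : 7.2 : 34.7 : 83.3 : 100.0 : 48.0

The 5 Zv atoms are independent, so intensities follow the terms of (0.29401 + 0.70599)^5.
P(M) = 0.29401^5 = 0.002197
P(M+2) = 5 × 0.29401^4 × 0.70599^1 = 0.026376
P(M+4) = 10 × 0.29401^3 × 0.70599^2 = 0.126673
P(M+6) = 10 × 0.29401^2 × 0.70599^3 = 0.304172
P(M+8) = 5 × 0.29401^1 × 0.70599^4 = 0.365196
P(M+10) = 0.70599^5 = 0.175385
The M+8 peak is largest (0.365196); scaling to 100 gives 0.6 : 7.2 : 34.7 : 83.3 : 100.0 : 48.0.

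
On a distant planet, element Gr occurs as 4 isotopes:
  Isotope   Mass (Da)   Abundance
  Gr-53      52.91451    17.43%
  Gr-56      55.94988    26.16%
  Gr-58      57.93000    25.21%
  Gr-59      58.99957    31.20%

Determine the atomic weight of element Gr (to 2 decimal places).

Ar = Σ fᵢ·mᵢ = 0.1743 × 52.91451 + 0.2616 × 55.94988 + 0.2521 × 57.93000 + 0.3120 × 58.99957
= 9.222999 + 14.636489 + 14.604153 + 18.407866 = 56.871507 Da

56.87 Da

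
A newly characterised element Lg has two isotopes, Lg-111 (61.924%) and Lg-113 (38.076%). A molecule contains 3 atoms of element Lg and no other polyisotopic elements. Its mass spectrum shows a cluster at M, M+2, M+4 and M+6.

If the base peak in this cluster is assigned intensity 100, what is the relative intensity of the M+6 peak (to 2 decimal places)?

12.60

Term probabilities: M 0.2375, M+2 0.4380, M+4 0.2693, M+6 0.0552. Base peak = M+2.
P(M+2) = C(3,1) × 0.61924^2 × 0.38076^1 = 3 × 0.38345818 × 0.38076 = 0.438017 (base)
P(M+6) = C(3,3) × 0.61924^0 × 0.38076^3 = 1 × 1.0000 × 0.05520189 = 0.055202
Relative intensity = 0.055202 / 0.438017 × 100 = 12.60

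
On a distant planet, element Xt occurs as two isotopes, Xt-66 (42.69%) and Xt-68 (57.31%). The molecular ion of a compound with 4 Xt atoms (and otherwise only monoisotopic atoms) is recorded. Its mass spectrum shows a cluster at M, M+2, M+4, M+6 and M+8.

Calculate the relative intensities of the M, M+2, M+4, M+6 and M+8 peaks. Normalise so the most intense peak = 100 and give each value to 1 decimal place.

The 4 Xt atoms are independent, so intensities follow the terms of (0.4269 + 0.5731)^4.
P(M) = 0.4269^4 = 0.033213
P(M+2) = 4 × 0.4269^3 × 0.5731^1 = 0.178348
P(M+4) = 6 × 0.4269^2 × 0.5731^2 = 0.359140
P(M+6) = 4 × 0.4269^1 × 0.5731^3 = 0.321423
P(M+8) = 0.5731^4 = 0.107875
The M+4 peak is largest (0.359140); scaling to 100 gives 9.2 : 49.7 : 100.0 : 89.5 : 30.0.

9.2 : 49.7 : 100.0 : 89.5 : 30.0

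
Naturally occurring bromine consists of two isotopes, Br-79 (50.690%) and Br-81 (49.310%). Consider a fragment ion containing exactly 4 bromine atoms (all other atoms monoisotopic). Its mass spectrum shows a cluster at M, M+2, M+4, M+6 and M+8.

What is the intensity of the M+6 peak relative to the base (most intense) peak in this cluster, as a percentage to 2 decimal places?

64.85%

Binomial terms of (0.50690 + 0.49310)^4: M 0.0660, M+2 0.2569, M+4 0.3749, M+6 0.2431, M+8 0.0591 → M+4 is the base peak.
P(M+4) = C(4,2) × 0.50690^2 × 0.49310^2 = 6 × 0.25694761 × 0.24314761 = 0.374857 (base)
P(M+6) = C(4,3) × 0.50690^1 × 0.49310^3 = 4 × 0.5069 × 0.11989609 = 0.243101
Relative intensity = 0.243101 / 0.374857 × 100 = 64.85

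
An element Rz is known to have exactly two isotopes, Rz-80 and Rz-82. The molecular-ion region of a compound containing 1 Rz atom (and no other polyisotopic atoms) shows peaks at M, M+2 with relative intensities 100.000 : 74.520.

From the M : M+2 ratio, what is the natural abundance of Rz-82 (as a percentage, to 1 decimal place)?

42.7%

Write p for the Rz-80 fraction. I(M+2)/I(M) = [C(1,1)·p^0·(1−p)] / p^1 = 1·(1−p)/p = 74.520/100.000 = 0.7452
(1−p)/p = 0.7452/1 = 0.7452  ⇒  p = 1/(1 + 0.7452) = 0.5730
Rz-80: 57.3%, Rz-82: 42.7%.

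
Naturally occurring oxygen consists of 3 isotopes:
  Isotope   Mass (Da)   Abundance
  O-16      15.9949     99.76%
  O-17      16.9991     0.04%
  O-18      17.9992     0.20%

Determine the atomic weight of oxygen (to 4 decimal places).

15.9993 Da

Ar = Σ fᵢ·mᵢ = 0.9976 × 15.9949 + 0.0004 × 16.9991 + 0.0020 × 17.9992
= 15.95651 + 0.00680 + 0.03600 = 15.99931 Da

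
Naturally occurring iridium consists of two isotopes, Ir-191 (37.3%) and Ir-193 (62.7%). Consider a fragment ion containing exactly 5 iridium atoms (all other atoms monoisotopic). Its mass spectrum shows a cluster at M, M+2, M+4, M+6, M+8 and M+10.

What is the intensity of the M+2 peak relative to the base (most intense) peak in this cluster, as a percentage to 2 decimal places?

(0.373 + 0.627)^5 gives M 0.0072, M+2 0.0607, M+4 0.2040, M+6 0.3429, M+8 0.2882, M+10 0.0969; the largest is M+6.
P(M+6) = C(5,3) × 0.373^2 × 0.627^3 = 10 × 0.139129 × 0.24649188 = 0.342942 (base)
P(M+2) = C(5,1) × 0.373^4 × 0.627^1 = 5 × 0.01935688 × 0.6270 = 0.060684
Relative intensity = 0.060684 / 0.342942 × 100 = 17.70

17.70%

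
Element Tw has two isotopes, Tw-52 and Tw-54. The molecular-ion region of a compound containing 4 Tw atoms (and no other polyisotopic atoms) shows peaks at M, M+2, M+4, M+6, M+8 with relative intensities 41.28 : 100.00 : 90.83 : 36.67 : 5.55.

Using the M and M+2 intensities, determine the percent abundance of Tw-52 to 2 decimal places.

62.28%

Write p for the Tw-52 fraction. I(M+2)/I(M) = [C(4,1)·p^3·(1−p)] / p^4 = 4·(1−p)/p = 100.00/41.28 = 2.4225
(1−p)/p = 2.4225/4 = 0.6056  ⇒  p = 1/(1 + 0.6056) = 0.6228
Tw-52: 62.28%, Tw-54: 37.72%.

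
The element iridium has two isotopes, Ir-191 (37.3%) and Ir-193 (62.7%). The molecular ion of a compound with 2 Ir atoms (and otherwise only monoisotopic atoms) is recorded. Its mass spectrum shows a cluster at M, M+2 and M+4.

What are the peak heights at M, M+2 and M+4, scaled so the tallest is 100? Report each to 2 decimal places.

The 2 Ir atoms are independent, so intensities follow the terms of (0.373 + 0.627)^2.
P(M) = 0.373^2 = 0.139129
P(M+2) = 2 × 0.373^1 × 0.627^1 = 0.467742
P(M+4) = 0.627^2 = 0.393129
The M+2 peak is largest (0.467742); scaling to 100 gives 29.74 : 100.00 : 84.05.

29.74 : 100.00 : 84.05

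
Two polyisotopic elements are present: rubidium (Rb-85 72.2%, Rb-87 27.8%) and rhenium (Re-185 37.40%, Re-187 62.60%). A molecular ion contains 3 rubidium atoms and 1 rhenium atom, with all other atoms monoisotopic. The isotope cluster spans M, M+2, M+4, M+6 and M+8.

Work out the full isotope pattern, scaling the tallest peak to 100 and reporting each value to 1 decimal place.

Rubidium pattern (n=3): 0.37636705 : 0.43475086 : 0.16739714 : 0.02148495
Rhenium pattern (n=1): 0.3740 : 0.6260
Convolve the two distributions (both contribute in 2-u steps):
  M: 0.37636705×0.3740 = 0.140761
  M+2: 0.37636705×0.6260 + 0.43475086×0.3740 = 0.398203
  M+4: 0.43475086×0.6260 + 0.16739714×0.3740 = 0.334761
  M+6: 0.16739714×0.6260 + 0.02148495×0.3740 = 0.112826
  M+8: 0.02148495×0.6260 = 0.013450
Scale to base peak (0.398203) = 100: 35.3 : 100.0 : 84.1 : 28.3 : 3.4

35.3 : 100.0 : 84.1 : 28.3 : 3.4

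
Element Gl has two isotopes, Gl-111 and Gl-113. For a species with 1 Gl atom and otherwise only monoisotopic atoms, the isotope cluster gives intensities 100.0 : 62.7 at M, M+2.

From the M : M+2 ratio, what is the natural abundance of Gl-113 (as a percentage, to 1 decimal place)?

38.5%

If p is the fraction of Gl that is Gl-111, then I(M+2)/I(M) = [C(1,1)·p^0·(1−p)] / p^1 = 1·(1−p)/p = 62.7/100.0 = 0.6270
(1−p)/p = 0.6270/1 = 0.6270  ⇒  p = 1/(1 + 0.6270) = 0.6146
Gl-111: 61.5%, Gl-113: 38.5%.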